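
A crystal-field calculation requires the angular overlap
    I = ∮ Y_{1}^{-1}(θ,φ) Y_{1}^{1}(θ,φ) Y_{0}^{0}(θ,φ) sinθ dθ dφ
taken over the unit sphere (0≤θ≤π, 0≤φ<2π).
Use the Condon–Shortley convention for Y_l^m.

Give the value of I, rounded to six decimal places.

m-sum 0 ✓  L=2 even ✓  0≤0≤2 ✓
Π(2lᵢ+1) = 3×3×1 = 9
triangle coeff Δ(1,1,0) = 1/3
Σ_t [1,1]: t=1:−1/1 = -1/1
(3j)²=1/3 [(1 1 0; 0 0 0)], sign=-1
Σ_t [2,2]: t=2:+1/2 = 1/2
(3j)²=1/3 [(1 1 0; -1 1 0)], sign=+1
⇒ 4πI² = 1/1
I = (-1)√(1/1/(4π)) = -0.28209479

-0.282095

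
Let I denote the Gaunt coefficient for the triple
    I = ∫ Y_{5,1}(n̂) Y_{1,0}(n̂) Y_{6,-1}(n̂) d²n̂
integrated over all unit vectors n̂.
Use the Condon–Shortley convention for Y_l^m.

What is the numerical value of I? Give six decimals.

-0.241725

Checks pass: Σm=0; 12 even; l₃=6∈[4,6].
(2·5+1)(2·1+1)(2·6+1) = 429
Δ: 0! 10! 2! / 13! → 1/858
sum: t=0:+1/14400 = 1/14400
3j²(5 1 6; 0 0 0) = Δ·Π!·Σ² = 6/143  (sign +1)
sum: t=0:+1/17280 = 1/17280
3j²(5 1 6; 1 0 -1) = Δ·Π!·Σ² = 35/858  (sign -1)
combine: 4πI² = 429·6/143·35/858 = 105/143
take √, sign -1: I = -0.24172507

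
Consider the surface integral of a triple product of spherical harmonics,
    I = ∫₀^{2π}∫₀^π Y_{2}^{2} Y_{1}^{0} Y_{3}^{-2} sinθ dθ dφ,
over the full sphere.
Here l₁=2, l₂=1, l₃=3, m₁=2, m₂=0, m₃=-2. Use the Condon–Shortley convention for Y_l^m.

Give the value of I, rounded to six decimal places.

Checks pass: Σm=0; 6 even; l₃=3∈[1,3].
(2·2+1)(2·1+1)(2·3+1) = 105
Δ: 0! 4! 2! / 7! → 1/105
sum: t=0:+1/4 = 1/4
3j²(2 1 3; 0 0 0) = Δ·Π!·Σ² = 3/35  (sign -1)
sum: t=0:+1/24 = 1/24
3j²(2 1 3; 2 0 -2) = Δ·Π!·Σ² = 1/21  (sign -1)
combine: 4πI² = 105·3/35·1/21 = 3/7
take √, sign +1: I = 0.18467439

0.184674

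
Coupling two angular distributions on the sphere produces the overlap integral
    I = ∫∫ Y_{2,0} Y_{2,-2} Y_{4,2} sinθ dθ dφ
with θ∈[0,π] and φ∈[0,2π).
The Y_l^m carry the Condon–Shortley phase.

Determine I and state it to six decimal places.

m-sum 0 ✓  L=8 even ✓  0≤4≤4 ✓
Π(2lᵢ+1) = 5×5×9 = 225
triangle coeff Δ(2,2,4) = 1/630
Σ_t [0,0]: t=0:+1/16 = 1/16
(3j)²=2/35 [(2 2 4; 0 0 0)], sign=+1
Σ_t [0,0]: t=0:+1/96 = 1/96
(3j)²=1/42 [(2 2 4; 0 -2 2)], sign=+1
⇒ 4πI² = 15/49
I = (+1)√(15/49/(4π)) = 0.15607835

0.156078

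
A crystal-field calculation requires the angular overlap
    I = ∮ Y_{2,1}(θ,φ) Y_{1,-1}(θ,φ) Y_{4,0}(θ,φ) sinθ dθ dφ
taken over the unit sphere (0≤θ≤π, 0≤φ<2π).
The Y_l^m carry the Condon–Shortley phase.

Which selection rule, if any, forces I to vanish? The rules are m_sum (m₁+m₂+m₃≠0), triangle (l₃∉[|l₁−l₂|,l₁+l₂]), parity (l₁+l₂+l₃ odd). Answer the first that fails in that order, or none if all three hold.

triangle

m₁+m₂+m₃ = 1 − 1 + 0 = 0  ✓
triangle: |2−1|=1 ≤ l₃=4 ≤ 2+1=3  ✗
parity: l₁+l₂+l₃ = 7 is odd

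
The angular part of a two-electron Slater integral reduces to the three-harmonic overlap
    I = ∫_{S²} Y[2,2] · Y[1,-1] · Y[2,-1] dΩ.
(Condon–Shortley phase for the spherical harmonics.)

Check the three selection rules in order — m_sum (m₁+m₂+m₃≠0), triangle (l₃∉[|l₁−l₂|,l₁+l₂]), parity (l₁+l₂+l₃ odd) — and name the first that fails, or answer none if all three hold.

parity

m₁+m₂+m₃ = 2 − 1 − 1 = 0  ✓
triangle: |2−1|=1 ≤ l₃=2 ≤ 2+1=3  ✓
parity: l₁+l₂+l₃ = 5 is odd  ✗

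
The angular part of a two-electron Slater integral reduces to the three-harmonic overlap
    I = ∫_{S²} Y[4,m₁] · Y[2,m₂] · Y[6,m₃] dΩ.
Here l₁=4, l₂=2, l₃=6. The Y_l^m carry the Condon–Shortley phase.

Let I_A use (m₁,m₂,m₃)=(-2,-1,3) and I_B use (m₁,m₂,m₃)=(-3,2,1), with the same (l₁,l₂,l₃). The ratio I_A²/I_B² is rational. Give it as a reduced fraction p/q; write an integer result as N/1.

252/5

l's match ⇒ only the (l;m) 3-j factors differ between A and B.
A: triangle coeff Δ(4,2,6) = 1/6435; Σ_t [0,0]: t=0:+1/8640 = 1/8640; (3j)²=28/715 [(4 2 6; -2 -1 3)], sign=-1
B: triangle coeff Δ(4,2,6) = 1/6435; Σ_t [0,0]: t=0:+1/120960 = 1/120960; (3j)²=1/1287 [(4 2 6; -3 2 1)], sign=-1
I_A²/I_B² = (28/715)/(1/1287) = 252/5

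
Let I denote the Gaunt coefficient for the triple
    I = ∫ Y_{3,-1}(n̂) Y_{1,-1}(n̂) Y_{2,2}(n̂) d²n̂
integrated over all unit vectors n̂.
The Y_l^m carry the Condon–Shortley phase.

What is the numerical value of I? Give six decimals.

Rules hold: Σm=0, L=6 even, 2≤2≤4.
N = 7·3·5 = 105
Δ = 2!·4!·0!/7! = 1/105
Racah Σ t=1..1: t=1:−1/4 = -1/4
⇒ 3j(3 1 2; 0 0 0)² = 3/35, sgn -1
Racah Σ t=0..0: t=0:+1/48 = 1/48
⇒ 3j(3 1 2; -1 -1 2)² = 1/105, sgn +1
4πI² = N·(3j₀)²·(3jₘ)² = 3/35
I = -1·√(0.0857143/4π) = -0.08258890

-0.082589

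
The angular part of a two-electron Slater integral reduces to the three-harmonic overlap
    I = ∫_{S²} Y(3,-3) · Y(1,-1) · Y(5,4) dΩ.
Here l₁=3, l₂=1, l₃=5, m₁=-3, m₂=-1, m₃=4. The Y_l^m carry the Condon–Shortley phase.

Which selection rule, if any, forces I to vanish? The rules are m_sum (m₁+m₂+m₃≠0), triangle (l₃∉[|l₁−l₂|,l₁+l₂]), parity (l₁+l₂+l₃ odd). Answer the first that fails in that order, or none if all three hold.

m₁+m₂+m₃ = -3 − 1 + 4 = 0  ✓
triangle: |3−1|=2 ≤ l₃=5 ≤ 3+1=4  ✗
parity: l₁+l₂+l₃ = 9 is odd

triangle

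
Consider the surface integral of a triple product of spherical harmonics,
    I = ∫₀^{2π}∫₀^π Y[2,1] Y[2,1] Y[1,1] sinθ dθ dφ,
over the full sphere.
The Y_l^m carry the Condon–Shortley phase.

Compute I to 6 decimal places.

0.000000

1 + 1 + 1 = 3 ≠ 0: azimuthal integral kills it; I = 0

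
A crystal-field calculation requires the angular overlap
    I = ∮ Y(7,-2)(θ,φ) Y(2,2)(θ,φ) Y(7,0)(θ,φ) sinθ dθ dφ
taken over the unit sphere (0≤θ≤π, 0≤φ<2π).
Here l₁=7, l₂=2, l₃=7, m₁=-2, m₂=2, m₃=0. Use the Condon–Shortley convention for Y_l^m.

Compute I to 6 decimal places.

Rules hold: Σm=0, L=16 even, 5≤7≤9.
N = 15·5·15 = 1125
Δ = 2!·12!·2!/17! = 1/185640
Racah Σ t=0..2: t=0:+1/2419200 t=1:−1/518400 t=2:+1/2419200 = -1/907200
⇒ 3j(7 2 7; 0 0 0)² = 56/3315, sgn +1
Racah Σ t=2..2: t=2:+1/2419200 = 1/2419200
⇒ 3j(7 2 7; -2 2 0)² = 27/1105, sgn -1
4πI² = N·(3j₀)²·(3jₘ)² = 22680/48841
I = -1·√(0.464364/4π) = -0.19223140

-0.192231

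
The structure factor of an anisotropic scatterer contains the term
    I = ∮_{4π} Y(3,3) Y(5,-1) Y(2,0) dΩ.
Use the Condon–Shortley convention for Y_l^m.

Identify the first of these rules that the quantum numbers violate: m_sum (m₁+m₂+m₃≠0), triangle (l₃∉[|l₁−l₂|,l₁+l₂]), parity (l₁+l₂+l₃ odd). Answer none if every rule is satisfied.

m_sum

m₁+m₂+m₃ = 3 − 1 + 0 = 2  ✗
triangle: |3−5|=2 ≤ l₃=2 ≤ 3+5=8
parity: l₁+l₂+l₃ = 10 is even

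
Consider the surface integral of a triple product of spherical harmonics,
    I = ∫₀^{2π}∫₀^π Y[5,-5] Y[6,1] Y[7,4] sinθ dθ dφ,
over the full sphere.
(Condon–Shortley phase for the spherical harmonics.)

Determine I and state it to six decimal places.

0.173745

m-sum 0 ✓  L=18 even ✓  1≤7≤11 ✓
Π(2lᵢ+1) = 11×13×15 = 2145
triangle coeff Δ(5,6,7) = 1/174594420
Σ_t [0,4]: t=0:+1/4147200 t=1:−1/207360 t=2:+1/82944 t=3:−1/207360 t=4:+1/4147200 = 1/345600
(3j)²=420/46189 [(5 6 7; 0 0 0)], sign=-1
Σ_t [4,4]: t=4:+1/12441600 = 1/12441600
(3j)²=245/12597 [(5 6 7; -5 1 4)], sign=-1
⇒ 4πI² = 514500/1356277
I = (+1)√(514500/1356277/(4π)) = 0.17374550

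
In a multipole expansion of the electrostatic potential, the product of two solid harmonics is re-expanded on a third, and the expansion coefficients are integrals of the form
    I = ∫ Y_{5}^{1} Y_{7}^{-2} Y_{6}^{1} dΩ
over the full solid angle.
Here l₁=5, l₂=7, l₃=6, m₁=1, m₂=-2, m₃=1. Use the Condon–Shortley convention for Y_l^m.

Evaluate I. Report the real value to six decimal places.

0.118315

Rules hold: Σm=0, L=18 even, 2≤6≤12.
N = 11·15·13 = 2145
Δ = 6!·4!·8!/19! = 1/174594420
Racah Σ t=1..5: t=1:−1/4147200 t=2:+1/207360 t=3:−1/82944 t=4:+1/207360 t=5:−1/4147200 = -1/345600
⇒ 3j(5 7 6; 0 0 0)² = 420/46189, sgn -1
Racah Σ t=0..4: t=0:+1/12441600 t=1:−1/414720 t=2:+1/138240 t=3:−1/311040 t=4:+1/5806080 = 1/537600
⇒ 3j(5 7 6; 1 -2 1)² = 2916/323323, sgn -1
4πI² = N·(3j₀)²·(3jₘ)² = 2624400/14919047
I = +1·√(0.175909/4π) = 0.11831493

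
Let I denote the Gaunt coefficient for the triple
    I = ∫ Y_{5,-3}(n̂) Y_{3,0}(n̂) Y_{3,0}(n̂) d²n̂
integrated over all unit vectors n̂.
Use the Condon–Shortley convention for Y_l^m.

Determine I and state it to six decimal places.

0.000000

m-sum = -3 + 0 + 0 = -3 ≠ 0 ⇒ I = 0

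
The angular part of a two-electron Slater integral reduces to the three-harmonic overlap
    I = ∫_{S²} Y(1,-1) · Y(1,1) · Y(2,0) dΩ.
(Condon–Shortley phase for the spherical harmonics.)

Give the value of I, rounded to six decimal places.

0.126157

Rules hold: Σm=0, L=4 even, 0≤2≤2.
N = 3·3·5 = 45
Δ = 0!·2!·2!/5! = 1/30
Racah Σ t=0..0: t=0:+1/1 = 1/1
⇒ 3j(1 1 2; 0 0 0)² = 2/15, sgn +1
Racah Σ t=0..0: t=0:+1/4 = 1/4
⇒ 3j(1 1 2; -1 1 0)² = 1/30, sgn +1
4πI² = N·(3j₀)²·(3jₘ)² = 1/5
I = +1·√(0.2/4π) = 0.12615663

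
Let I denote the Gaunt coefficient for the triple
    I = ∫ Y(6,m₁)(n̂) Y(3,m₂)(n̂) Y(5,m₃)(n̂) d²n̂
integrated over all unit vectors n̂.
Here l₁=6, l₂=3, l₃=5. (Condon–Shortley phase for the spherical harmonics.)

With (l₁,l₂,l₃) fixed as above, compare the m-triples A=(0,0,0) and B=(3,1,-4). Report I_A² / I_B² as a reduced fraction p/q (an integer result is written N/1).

49/72

l's match ⇒ only the (l;m) 3-j factors differ between A and B.
A: triangle coeff Δ(6,3,5) = 1/675675; Σ_t [1,3]: t=1:−1/8640 t=2:+1/2304 t=3:−1/8640 = 7/34560; (3j)²=7/429 [(6 3 5; 0 0 0)], sign=-1
B: triangle coeff Δ(6,3,5) = 1/675675; Σ_t [2,3]: t=2:+1/40320 t=3:−1/241920 = 1/48384; (3j)²=24/1001 [(6 3 5; 3 1 -4)], sign=-1
I_A²/I_B² = (7/429)/(24/1001) = 49/72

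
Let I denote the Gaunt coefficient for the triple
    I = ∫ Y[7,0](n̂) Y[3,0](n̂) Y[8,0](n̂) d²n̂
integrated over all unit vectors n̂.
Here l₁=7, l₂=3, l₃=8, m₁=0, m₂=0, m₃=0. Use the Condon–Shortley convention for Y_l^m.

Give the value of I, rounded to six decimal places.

0.143054

Checks pass: Σm=0; 18 even; l₃=8∈[4,10].
(2·7+1)(2·3+1)(2·8+1) = 1785
Δ: 2! 12! 4! / 19! → 1/5290740
sum: t=0:+1/7257600 t=1:−1/2073600 t=2:+1/7257600 = -1/4838400
3j²(7 3 8; 0 0 0) = Δ·Π!·Σ² = 252/20995  (sign -1)
(m-triple is (0,0,0) — same symbol as above.)
combine: 4πI² = 1785·252/20995·252/20995 = 1333584/5185765
take √, sign +1: I = 0.14305362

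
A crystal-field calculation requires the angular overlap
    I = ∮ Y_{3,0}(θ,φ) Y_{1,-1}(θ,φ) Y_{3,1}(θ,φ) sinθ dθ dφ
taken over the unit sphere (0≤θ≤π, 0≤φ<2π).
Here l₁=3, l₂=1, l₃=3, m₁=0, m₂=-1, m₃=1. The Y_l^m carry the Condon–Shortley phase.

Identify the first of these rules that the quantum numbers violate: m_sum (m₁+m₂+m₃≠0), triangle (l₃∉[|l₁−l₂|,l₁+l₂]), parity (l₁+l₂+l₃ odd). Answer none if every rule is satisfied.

parity

azimuthal sum: 0 − 1 + 1 = 0  ✓
2 ≤ 3 ≤ 4 (triangle on l)  ✓
L = 3 + 1 + 3 = 7 (odd)  ✗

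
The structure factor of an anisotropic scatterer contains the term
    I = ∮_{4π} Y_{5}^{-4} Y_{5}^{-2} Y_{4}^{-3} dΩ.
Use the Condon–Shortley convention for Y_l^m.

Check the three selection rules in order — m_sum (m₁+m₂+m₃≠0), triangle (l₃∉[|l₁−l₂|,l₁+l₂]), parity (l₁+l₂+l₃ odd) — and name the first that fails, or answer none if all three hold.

m_sum

m₁+m₂+m₃ = -4 − 2 − 3 = -9  ✗
triangle: |5−5|=0 ≤ l₃=4 ≤ 5+5=10
parity: l₁+l₂+l₃ = 14 is even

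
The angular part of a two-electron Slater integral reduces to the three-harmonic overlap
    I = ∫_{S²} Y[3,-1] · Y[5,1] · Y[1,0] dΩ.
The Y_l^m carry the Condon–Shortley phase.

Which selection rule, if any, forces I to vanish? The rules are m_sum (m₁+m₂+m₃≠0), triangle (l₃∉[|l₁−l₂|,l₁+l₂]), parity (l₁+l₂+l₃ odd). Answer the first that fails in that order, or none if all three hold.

azimuthal sum: -1 + 1 + 0 = 0  ✓
2 ≤ 1 ≤ 8 (triangle on l)  ✗
L = 3 + 5 + 1 = 9 (odd)

triangle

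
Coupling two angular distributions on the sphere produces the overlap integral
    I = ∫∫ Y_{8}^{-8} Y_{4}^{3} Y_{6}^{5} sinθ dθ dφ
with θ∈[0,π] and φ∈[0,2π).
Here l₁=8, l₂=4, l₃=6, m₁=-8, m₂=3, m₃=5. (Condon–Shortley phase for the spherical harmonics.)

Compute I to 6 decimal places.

0.213885

Rules hold: Σm=0, L=18 even, 4≤6≤12.
N = 17·9·13 = 1989
Δ = 6!·10!·2!/19! = 1/23279256
Racah Σ t=2..4: t=2:+1/1658880 t=3:−1/518400 t=4:+1/1658880 = -1/1382400
⇒ 3j(8 4 6; 0 0 0)² = 504/46189, sgn -1
Racah Σ t=6..6: t=6:+1/2612736000 = 1/2612736000
⇒ 3j(8 4 6; -8 3 5)² = 77/2907, sgn -1
4πI² = N·(3j₀)²·(3jₘ)² = 3528/6137
I = +1·√(0.574874/4π) = 0.21388548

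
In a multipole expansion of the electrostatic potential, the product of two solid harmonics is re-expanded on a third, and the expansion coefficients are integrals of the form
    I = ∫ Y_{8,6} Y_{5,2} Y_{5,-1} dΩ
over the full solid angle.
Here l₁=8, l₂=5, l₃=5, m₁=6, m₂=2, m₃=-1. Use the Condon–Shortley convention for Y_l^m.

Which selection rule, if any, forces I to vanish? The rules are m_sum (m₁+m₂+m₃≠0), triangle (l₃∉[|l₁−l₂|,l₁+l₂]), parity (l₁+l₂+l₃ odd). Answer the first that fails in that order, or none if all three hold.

m_sum

Σmᵢ = 7  ✗
l₃∈[|l₁−l₂|,l₁+l₂]=[3,13], have l₃=5
Σlᵢ = 18 ⇒ even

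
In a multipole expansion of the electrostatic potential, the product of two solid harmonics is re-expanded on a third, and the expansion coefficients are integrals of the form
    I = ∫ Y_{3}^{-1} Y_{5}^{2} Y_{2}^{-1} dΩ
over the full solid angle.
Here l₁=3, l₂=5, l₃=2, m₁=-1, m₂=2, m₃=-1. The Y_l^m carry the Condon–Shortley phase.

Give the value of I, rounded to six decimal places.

Checks pass: Σm=0; 10 even; l₃=2∈[2,8].
(2·3+1)(2·5+1)(2·2+1) = 385
Δ: 6! 0! 4! / 11! → 1/2310
sum: t=3:−1/144 = -1/144
3j²(3 5 2; 0 0 0) = Δ·Π!·Σ² = 10/231  (sign -1)
sum: t=4:+1/288 = 1/288
3j²(3 5 2; -1 2 -1) = Δ·Π!·Σ² = 1/22  (sign -1)
combine: 4πI² = 385·10/231·1/22 = 25/33
take √, sign +1: I = 0.24553200

0.245532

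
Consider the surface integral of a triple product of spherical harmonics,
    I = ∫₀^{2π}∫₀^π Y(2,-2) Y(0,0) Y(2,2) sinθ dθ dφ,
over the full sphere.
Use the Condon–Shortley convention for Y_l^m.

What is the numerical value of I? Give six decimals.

0.282095

m-sum 0 ✓  L=4 even ✓  2≤2≤2 ✓
Π(2lᵢ+1) = 5×1×5 = 25
triangle coeff Δ(2,0,2) = 1/5
Σ_t [0,0]: t=0:+1/4 = 1/4
(3j)²=1/5 [(2 0 2; 0 0 0)], sign=+1
Σ_t [0,0]: t=0:+1/24 = 1/24
(3j)²=1/5 [(2 0 2; -2 0 2)], sign=+1
⇒ 4πI² = 1/1
I = (+1)√(1/1/(4π)) = 0.28209479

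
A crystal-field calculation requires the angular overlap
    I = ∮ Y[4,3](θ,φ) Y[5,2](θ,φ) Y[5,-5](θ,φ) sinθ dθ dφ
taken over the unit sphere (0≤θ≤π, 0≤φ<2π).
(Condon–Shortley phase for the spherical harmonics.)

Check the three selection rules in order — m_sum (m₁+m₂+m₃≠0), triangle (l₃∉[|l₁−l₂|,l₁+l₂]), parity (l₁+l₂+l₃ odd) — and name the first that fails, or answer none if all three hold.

none

Σmᵢ = 0  ✓
l₃∈[|l₁−l₂|,l₁+l₂]=[1,9], have l₃=5  ✓
Σlᵢ = 14 ⇒ even  ✓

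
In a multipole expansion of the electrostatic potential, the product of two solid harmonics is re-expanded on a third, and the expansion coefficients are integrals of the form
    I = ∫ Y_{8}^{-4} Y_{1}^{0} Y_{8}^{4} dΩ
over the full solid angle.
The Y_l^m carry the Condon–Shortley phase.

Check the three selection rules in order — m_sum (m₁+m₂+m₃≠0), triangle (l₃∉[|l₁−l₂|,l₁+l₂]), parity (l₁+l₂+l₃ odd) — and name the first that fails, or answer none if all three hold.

parity

m₁+m₂+m₃ = -4 + 0 + 4 = 0  ✓
triangle: |8−1|=7 ≤ l₃=8 ≤ 8+1=9  ✓
parity: l₁+l₂+l₃ = 17 is odd  ✗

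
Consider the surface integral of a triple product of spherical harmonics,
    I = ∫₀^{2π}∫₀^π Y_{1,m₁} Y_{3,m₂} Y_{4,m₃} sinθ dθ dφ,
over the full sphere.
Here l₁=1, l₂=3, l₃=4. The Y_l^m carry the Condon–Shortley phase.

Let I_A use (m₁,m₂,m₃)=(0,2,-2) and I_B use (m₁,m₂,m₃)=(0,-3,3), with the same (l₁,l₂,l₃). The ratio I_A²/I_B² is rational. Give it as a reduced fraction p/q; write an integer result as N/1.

12/7

l's match ⇒ only the (l;m) 3-j factors differ between A and B.
A: triangle coeff Δ(1,3,4) = 1/252; Σ_t [0,0]: t=0:+1/120 = 1/120; (3j)²=1/21 [(1 3 4; 0 2 -2)], sign=+1
B: triangle coeff Δ(1,3,4) = 1/252; Σ_t [0,0]: t=0:+1/720 = 1/720; (3j)²=1/36 [(1 3 4; 0 -3 3)], sign=-1
I_A²/I_B² = (1/21)/(1/36) = 12/7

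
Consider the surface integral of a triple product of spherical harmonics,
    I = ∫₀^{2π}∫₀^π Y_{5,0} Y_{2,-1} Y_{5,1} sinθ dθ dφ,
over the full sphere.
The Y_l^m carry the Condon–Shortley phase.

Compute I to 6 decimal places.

-0.036166

Rules hold: Σm=0, L=12 even, 3≤5≤7.
N = 11·5·11 = 605
Δ = 2!·8!·2!/13! = 1/38610
Racah Σ t=0..2: t=0:+1/2880 t=1:−1/576 t=2:+1/2880 = -1/960
⇒ 3j(5 2 5; 0 0 0)² = 10/429, sgn +1
Racah Σ t=0..1: t=0:+1/1440 t=1:−1/1152 = -1/5760
⇒ 3j(5 2 5; 0 -1 1)² = 1/858, sgn -1
4πI² = N·(3j₀)²·(3jₘ)² = 25/1521
I = -1·√(0.0164366/4π) = -0.03616600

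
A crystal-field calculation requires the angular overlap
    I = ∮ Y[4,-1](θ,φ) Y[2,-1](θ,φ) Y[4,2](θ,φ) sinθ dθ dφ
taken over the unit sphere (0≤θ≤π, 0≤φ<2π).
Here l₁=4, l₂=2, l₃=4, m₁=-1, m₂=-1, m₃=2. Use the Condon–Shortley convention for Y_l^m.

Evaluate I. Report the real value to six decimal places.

m-sum 0 ✓  L=10 even ✓  2≤4≤6 ✓
Π(2lᵢ+1) = 9×5×9 = 405
triangle coeff Δ(4,2,4) = 1/13860
Σ_t [0,2]: t=0:+1/192 t=1:−1/36 t=2:+1/192 = -5/288
(3j)²=20/693 [(4 2 4; 0 0 0)], sign=-1
Σ_t [0,1]: t=0:+1/240 t=1:−1/96 = -1/160
(3j)²=27/1540 [(4 2 4; -1 -1 2)], sign=-1
⇒ 4πI² = 1215/5929
I = (+1)√(1215/5929/(4π)) = 0.12770047

0.127700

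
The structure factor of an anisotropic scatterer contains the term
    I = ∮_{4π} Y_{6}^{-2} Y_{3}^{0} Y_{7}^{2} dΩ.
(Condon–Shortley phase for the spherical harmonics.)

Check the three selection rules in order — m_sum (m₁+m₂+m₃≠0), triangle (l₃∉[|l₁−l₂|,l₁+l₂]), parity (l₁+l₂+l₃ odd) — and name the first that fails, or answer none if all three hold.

none

azimuthal sum: -2 + 0 + 2 = 0  ✓
3 ≤ 7 ≤ 9 (triangle on l)  ✓
L = 6 + 3 + 7 = 16 (even)  ✓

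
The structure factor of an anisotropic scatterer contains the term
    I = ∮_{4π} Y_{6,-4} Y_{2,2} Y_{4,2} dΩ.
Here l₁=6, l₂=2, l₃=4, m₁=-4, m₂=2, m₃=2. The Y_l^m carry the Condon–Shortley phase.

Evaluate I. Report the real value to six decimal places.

Checks pass: Σm=0; 12 even; l₃=4∈[4,8].
(2·6+1)(2·2+1)(2·4+1) = 585
Δ: 4! 8! 0! / 13! → 1/6435
sum: t=2:+1/2304 = 1/2304
3j²(6 2 4; 0 0 0) = Δ·Π!·Σ² = 5/143  (sign +1)
sum: t=4:+1/34560 = 1/34560
3j²(6 2 4; -4 2 2) = Δ·Π!·Σ² = 14/429  (sign +1)
combine: 4πI² = 585·5/143·14/429 = 1050/1573
take √, sign +1: I = 0.23047581

0.230476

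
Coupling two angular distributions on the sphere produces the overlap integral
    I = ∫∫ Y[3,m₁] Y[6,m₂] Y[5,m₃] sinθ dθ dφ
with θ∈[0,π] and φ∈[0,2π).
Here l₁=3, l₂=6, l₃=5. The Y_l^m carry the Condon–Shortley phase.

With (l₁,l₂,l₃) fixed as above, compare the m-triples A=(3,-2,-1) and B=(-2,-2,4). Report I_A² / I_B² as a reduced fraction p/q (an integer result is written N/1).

l's match ⇒ only the (l;m) 3-j factors differ between A and B.
A: triangle coeff Δ(3,6,5) = 1/675675; Σ_t [0,0]: t=0:+1/27648 = 1/27648; (3j)²=10/429 [(3 6 5; 3 -2 -1)], sign=+1
B: triangle coeff Δ(3,6,5) = 1/675675; Σ_t [3,4]: t=3:−1/60480 t=4:+1/967680 = -1/64512; (3j)²=15/1001 [(3 6 5; -2 -2 4)], sign=+1
I_A²/I_B² = (10/429)/(15/1001) = 14/9

14/9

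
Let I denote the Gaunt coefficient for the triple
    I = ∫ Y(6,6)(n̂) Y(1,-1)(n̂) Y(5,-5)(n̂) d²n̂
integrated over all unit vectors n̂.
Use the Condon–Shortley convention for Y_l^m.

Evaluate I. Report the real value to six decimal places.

0.331940

m-sum 0 ✓  L=12 even ✓  5≤5≤7 ✓
Π(2lᵢ+1) = 13×3×11 = 429
triangle coeff Δ(6,1,5) = 1/858
Σ_t [1,1]: t=1:−1/14400 = -1/14400
(3j)²=6/143 [(6 1 5; 0 0 0)], sign=+1
Σ_t [0,0]: t=0:+1/7257600 = 1/7257600
(3j)²=1/13 [(6 1 5; 6 -1 -5)], sign=+1
⇒ 4πI² = 18/13
I = (+1)√(18/13/(4π)) = 0.33194004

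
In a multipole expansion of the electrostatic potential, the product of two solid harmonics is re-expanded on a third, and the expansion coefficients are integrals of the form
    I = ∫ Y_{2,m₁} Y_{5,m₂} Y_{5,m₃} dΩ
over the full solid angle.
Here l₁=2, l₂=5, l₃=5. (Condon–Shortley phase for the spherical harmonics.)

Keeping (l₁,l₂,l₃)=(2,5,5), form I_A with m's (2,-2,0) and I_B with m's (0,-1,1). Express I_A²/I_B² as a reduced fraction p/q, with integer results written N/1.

140/81

Same 2,5,5: normalisation and zero-m 3j drop out of the ratio.
A: Δ: 2! 2! 8! / 13! → 1/38610; sum: t=0:+1/2880 = 1/2880; 3j²(2 5 5; 2 -2 0) = Δ·Π!·Σ² = 14/429  (sign -1)
B: Δ: 2! 2! 8! / 13! → 1/38610; sum: t=0:+1/2304 t=1:−1/720 t=2:+1/5760 = -1/1280; 3j²(2 5 5; 0 -1 1) = Δ·Π!·Σ² = 27/1430  (sign -1)
I_A²/I_B² = (14/429)/(27/1430) = 140/81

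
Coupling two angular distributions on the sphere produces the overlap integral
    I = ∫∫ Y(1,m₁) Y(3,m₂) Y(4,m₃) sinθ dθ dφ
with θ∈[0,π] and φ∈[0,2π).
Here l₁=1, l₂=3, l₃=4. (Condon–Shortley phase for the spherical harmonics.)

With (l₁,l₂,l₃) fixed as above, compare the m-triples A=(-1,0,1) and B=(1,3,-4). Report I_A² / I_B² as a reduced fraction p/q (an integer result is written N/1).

5/14

l's match ⇒ only the (l;m) 3-j factors differ between A and B.
A: triangle coeff Δ(1,3,4) = 1/252; Σ_t [0,0]: t=0:+1/72 = 1/72; (3j)²=5/126 [(1 3 4; -1 0 1)], sign=-1
B: triangle coeff Δ(1,3,4) = 1/252; Σ_t [0,0]: t=0:+1/1440 = 1/1440; (3j)²=1/9 [(1 3 4; 1 3 -4)], sign=+1
I_A²/I_B² = (5/126)/(1/9) = 5/14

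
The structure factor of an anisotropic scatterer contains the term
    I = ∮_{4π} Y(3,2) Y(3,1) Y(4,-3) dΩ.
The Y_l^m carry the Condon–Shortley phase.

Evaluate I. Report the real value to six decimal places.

Checks pass: Σm=0; 10 even; l₃=4∈[0,6].
(2·3+1)(2·3+1)(2·4+1) = 441
Δ: 2! 4! 4! / 11! → 1/34650
sum: t=0:+1/72 t=1:−1/16 t=2:+1/72 = -5/144
3j²(3 3 4; 0 0 0) = Δ·Π!·Σ² = 2/77  (sign -1)
sum: t=0:+1/288 t=1:−1/144 = -1/288
3j²(3 3 4; 2 1 -3) = Δ·Π!·Σ² = 1/99  (sign +1)
combine: 4πI² = 441·2/77·1/99 = 14/121
take √, sign -1: I = -0.09595473

-0.095955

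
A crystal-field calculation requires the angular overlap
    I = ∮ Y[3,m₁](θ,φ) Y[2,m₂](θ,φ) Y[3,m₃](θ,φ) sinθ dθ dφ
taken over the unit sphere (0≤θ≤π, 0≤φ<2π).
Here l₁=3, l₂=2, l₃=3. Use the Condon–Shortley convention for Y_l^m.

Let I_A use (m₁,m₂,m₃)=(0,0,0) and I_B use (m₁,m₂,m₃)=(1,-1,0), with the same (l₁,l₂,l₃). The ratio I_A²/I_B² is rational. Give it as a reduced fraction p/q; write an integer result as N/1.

Same 3,2,3: normalisation and zero-m 3j drop out of the ratio.
A: Δ: 2! 4! 2! / 9! → 1/3780; sum: t=0:+1/24 t=1:−1/4 t=2:+1/24 = -1/6; 3j²(3 2 3; 0 0 0) = Δ·Π!·Σ² = 4/105  (sign +1)
B: Δ: 2! 4! 2! / 9! → 1/3780; sum: t=0:+1/8 t=1:−1/12 = 1/24; 3j²(3 2 3; 1 -1 0) = Δ·Π!·Σ² = 1/210  (sign -1)
I_A²/I_B² = (4/105)/(1/210) = 8/1

8/1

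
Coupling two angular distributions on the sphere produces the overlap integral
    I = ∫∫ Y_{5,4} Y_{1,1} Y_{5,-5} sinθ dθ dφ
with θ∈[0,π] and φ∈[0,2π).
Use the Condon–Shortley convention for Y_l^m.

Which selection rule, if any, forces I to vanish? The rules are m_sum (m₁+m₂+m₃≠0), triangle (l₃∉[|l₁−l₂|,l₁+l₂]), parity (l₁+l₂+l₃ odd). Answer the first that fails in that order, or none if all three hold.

m₁+m₂+m₃ = 4 + 1 − 5 = 0  ✓
triangle: |5−1|=4 ≤ l₃=5 ≤ 5+1=6  ✓
parity: l₁+l₂+l₃ = 11 is odd  ✗

parity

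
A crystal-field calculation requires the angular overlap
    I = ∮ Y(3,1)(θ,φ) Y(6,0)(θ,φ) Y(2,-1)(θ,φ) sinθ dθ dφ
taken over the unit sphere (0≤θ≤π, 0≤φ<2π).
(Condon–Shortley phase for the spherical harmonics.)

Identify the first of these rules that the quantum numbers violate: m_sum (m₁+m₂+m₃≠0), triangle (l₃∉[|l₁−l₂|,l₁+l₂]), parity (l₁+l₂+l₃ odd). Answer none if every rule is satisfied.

triangle

m₁+m₂+m₃ = 1 + 0 − 1 = 0  ✓
triangle: |3−6|=3 ≤ l₃=2 ≤ 3+6=9  ✗
parity: l₁+l₂+l₃ = 11 is odd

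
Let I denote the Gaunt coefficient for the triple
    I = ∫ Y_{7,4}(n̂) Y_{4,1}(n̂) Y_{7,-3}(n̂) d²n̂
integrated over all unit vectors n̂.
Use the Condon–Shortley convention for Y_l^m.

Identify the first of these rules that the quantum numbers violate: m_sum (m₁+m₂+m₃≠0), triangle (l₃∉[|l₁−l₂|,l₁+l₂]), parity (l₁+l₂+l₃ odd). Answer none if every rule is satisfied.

Σmᵢ = 2  ✗
l₃∈[|l₁−l₂|,l₁+l₂]=[3,11], have l₃=7
Σlᵢ = 18 ⇒ even

m_sum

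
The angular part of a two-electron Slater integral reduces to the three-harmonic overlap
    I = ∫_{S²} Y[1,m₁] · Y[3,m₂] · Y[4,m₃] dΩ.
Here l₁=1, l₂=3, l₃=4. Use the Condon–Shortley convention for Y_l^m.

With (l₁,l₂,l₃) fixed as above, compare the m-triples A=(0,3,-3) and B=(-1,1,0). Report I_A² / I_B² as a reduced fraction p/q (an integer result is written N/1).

7/6

l's match ⇒ only the (l;m) 3-j factors differ between A and B.
A: triangle coeff Δ(1,3,4) = 1/252; Σ_t [0,0]: t=0:+1/720 = 1/720; (3j)²=1/36 [(1 3 4; 0 3 -3)], sign=-1
B: triangle coeff Δ(1,3,4) = 1/252; Σ_t [0,0]: t=0:+1/96 = 1/96; (3j)²=1/42 [(1 3 4; -1 1 0)], sign=+1
I_A²/I_B² = (1/36)/(1/42) = 7/6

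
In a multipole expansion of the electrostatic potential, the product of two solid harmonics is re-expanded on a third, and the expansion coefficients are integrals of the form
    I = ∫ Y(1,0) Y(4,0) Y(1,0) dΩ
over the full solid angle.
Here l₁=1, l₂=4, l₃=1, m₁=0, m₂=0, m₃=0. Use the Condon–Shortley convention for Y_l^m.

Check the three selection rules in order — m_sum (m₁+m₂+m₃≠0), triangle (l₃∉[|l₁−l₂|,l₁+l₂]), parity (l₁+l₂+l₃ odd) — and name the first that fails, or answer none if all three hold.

triangle

m₁+m₂+m₃ = 0 + 0 + 0 = 0  ✓
triangle: |1−4|=3 ≤ l₃=1 ≤ 1+4=5  ✗
parity: l₁+l₂+l₃ = 6 is even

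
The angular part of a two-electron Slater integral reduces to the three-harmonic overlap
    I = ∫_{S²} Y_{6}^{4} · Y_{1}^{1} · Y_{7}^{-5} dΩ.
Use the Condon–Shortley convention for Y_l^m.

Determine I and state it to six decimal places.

Rules hold: Σm=0, L=14 even, 5≤7≤7.
N = 13·3·15 = 585
Δ = 0!·12!·2!/15! = 1/1365
Racah Σ t=0..0: t=0:+1/518400 = 1/518400
⇒ 3j(6 1 7; 0 0 0)² = 7/195, sgn -1
Racah Σ t=0..0: t=0:+1/14515200 = 1/14515200
⇒ 3j(6 1 7; 4 1 -5)² = 22/455, sgn +1
4πI² = N·(3j₀)²·(3jₘ)² = 66/65
I = -1·√(1.01538/4π) = -0.28425647

-0.284256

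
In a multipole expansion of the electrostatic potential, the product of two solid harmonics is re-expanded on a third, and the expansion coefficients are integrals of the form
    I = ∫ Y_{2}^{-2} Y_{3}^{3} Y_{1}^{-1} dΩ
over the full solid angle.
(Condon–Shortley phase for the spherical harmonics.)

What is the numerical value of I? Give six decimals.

-0.319865

Checks pass: Σm=0; 6 even; l₃=1∈[1,5].
(2·2+1)(2·3+1)(2·1+1) = 105
Δ: 4! 0! 2! / 7! → 1/105
sum: t=2:+1/4 = 1/4
3j²(2 3 1; 0 0 0) = Δ·Π!·Σ² = 3/35  (sign -1)
sum: t=4:+1/48 = 1/48
3j²(2 3 1; -2 3 -1) = Δ·Π!·Σ² = 1/7  (sign +1)
combine: 4πI² = 105·3/35·1/7 = 9/7
take √, sign -1: I = -0.31986543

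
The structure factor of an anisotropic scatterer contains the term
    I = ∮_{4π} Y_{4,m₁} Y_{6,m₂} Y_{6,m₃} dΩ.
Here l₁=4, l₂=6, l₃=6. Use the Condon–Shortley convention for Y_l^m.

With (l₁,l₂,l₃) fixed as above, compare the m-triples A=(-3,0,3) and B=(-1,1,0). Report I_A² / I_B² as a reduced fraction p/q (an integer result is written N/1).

Shared (l₁,l₂,l₃)=(4,6,6): N and (l;000)² cancel in I_A²/I_B².
A: Δ = 4!·4!·8!/17! = 1/15315300; Racah Σ t=3..4: t=3:−1/103680 t=4:+1/207360 = -1/207360; ⇒ 3j(4 6 6; -3 0 3)² = 21/2431, sgn +1
B: Δ = 4!·4!·8!/17! = 1/15315300; Racah Σ t=1..4: t=1:−1/207360 t=2:+1/17280 t=3:−1/13824 t=4:+1/103680 = -1/103680; ⇒ 3j(4 6 6; -1 1 0)² = 10/7293, sgn -1
I_A²/I_B² = (21/2431)/(10/7293) = 63/10

63/10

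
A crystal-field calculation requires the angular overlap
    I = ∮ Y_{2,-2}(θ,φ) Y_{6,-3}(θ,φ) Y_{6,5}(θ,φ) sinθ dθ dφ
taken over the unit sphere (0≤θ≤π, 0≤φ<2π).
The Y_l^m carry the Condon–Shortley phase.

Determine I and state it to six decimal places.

0.120286

m-sum 0 ✓  L=14 even ✓  4≤6≤8 ✓
Π(2lᵢ+1) = 5×13×13 = 845
triangle coeff Δ(2,6,6) = 1/90090
Σ_t [0,2]: t=0:+1/69120 t=1:−1/14400 t=2:+1/69120 = -7/172800
(3j)²=14/715 [(2 6 6; 0 0 0)], sign=-1
Σ_t [2,2]: t=2:+1/1451520 = 1/1451520
(3j)²=1/91 [(2 6 6; -2 -3 5)], sign=-1
⇒ 4πI² = 2/11
I = (+1)√(2/11/(4π)) = 0.12028562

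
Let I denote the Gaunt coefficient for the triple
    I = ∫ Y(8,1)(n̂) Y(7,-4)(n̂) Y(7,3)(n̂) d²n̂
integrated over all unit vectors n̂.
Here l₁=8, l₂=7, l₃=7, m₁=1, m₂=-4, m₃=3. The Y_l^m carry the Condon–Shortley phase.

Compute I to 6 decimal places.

-0.110152

Rules hold: Σm=0, L=22 even, 1≤7≤15.
N = 17·15·15 = 3825
Δ = 8!·8!·6!/23! = 1/22086194130
Racah Σ t=1..7: t=1:−1/18289152000 t=2:+1/248832000 t=3:−1/24883200 t=4:+1/11943936 t=5:−1/24883200 t=6:+1/248832000 t=7:−1/18289152000 = 11/975421440
⇒ 3j(8 7 7; 0 0 0)² = 1750/289731, sgn -1
Racah Σ t=0..3: t=0:+1/7315660800 t=1:−1/348364800 t=2:+1/124416000 t=3:−1/298598400 = 143/73156608000
⇒ 3j(8 7 7; 1 -4 3)² = 1716/260015, sgn +1
4πI² = N·(3j₀)²·(3jₘ)² = 495000/3246473
I = -1·√(0.152473/4π) = -0.11015184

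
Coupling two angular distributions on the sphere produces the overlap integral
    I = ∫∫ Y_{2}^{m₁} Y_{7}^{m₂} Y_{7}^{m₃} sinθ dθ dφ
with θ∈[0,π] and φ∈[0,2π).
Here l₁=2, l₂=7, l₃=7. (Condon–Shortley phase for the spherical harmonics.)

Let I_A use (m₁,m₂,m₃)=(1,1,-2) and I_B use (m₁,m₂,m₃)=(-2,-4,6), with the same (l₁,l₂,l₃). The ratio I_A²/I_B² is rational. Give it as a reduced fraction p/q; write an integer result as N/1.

l's match ⇒ only the (l;m) 3-j factors differ between A and B.
A: triangle coeff Δ(2,7,7) = 1/185640; Σ_t [0,1]: t=0:+1/1935360 t=1:−1/1209600 = -1/3225600; (3j)²=243/61880 [(2 7 7; 1 1 -2)], sign=+1
B: triangle coeff Δ(2,7,7) = 1/185640; Σ_t [2,2]: t=2:+1/159667200 = 1/159667200; (3j)²=9/1190 [(2 7 7; -2 -4 6)], sign=-1
I_A²/I_B² = (243/61880)/(9/1190) = 27/52

27/52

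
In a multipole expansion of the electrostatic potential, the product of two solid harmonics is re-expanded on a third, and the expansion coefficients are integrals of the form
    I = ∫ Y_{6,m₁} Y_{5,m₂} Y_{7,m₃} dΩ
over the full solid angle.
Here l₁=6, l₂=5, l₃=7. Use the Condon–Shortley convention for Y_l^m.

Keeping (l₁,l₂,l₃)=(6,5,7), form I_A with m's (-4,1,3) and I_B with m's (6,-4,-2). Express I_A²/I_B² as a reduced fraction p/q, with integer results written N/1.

l's match ⇒ only the (l;m) 3-j factors differ between A and B.
A: triangle coeff Δ(6,5,7) = 1/174594420; Σ_t [2,4]: t=2:+1/7741440 t=3:−1/1088640 t=4:+1/1658880 = -13/69672960; (3j)²=325/149226 [(6 5 7; -4 1 3)], sign=-1
B: triangle coeff Δ(6,5,7) = 1/174594420; Σ_t [0,0]: t=0:+1/116121600 = 1/116121600; (3j)²=27/8398 [(6 5 7; 6 -4 -2)], sign=-1
I_A²/I_B² = (325/149226)/(27/8398) = 4225/6237

4225/6237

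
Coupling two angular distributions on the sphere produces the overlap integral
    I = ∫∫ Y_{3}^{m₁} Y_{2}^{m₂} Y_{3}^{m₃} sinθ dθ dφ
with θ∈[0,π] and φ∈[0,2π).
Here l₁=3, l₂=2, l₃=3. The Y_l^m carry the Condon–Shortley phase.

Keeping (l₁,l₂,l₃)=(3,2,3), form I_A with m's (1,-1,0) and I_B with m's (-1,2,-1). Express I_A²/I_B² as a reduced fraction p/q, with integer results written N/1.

1/12

l's match ⇒ only the (l;m) 3-j factors differ between A and B.
A: triangle coeff Δ(3,2,3) = 1/3780; Σ_t [0,1]: t=0:+1/8 t=1:−1/12 = 1/24; (3j)²=1/210 [(3 2 3; 1 -1 0)], sign=-1
B: triangle coeff Δ(3,2,3) = 1/3780; Σ_t [2,2]: t=2:+1/16 = 1/16; (3j)²=2/35 [(3 2 3; -1 2 -1)], sign=+1
I_A²/I_B² = (1/210)/(2/35) = 1/12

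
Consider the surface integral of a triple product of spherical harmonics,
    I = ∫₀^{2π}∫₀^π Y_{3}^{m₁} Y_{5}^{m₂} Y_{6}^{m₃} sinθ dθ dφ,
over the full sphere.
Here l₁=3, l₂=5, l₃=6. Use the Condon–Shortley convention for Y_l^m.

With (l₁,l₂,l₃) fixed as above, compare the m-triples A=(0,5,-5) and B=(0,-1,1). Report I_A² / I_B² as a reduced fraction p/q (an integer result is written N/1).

l's match ⇒ only the (l;m) 3-j factors differ between A and B.
A: triangle coeff Δ(3,5,6) = 1/675675; Σ_t [2,2]: t=2:+1/483840 = 1/483840; (3j)²=3/91 [(3 5 6; 0 5 -5)], sign=-1
B: triangle coeff Δ(3,5,6) = 1/675675; Σ_t [0,2]: t=0:+1/6912 t=1:−1/2880 t=2:+1/17280 = -1/6912; (3j)²=5/429 [(3 5 6; 0 -1 1)], sign=+1
I_A²/I_B² = (3/91)/(5/429) = 99/35

99/35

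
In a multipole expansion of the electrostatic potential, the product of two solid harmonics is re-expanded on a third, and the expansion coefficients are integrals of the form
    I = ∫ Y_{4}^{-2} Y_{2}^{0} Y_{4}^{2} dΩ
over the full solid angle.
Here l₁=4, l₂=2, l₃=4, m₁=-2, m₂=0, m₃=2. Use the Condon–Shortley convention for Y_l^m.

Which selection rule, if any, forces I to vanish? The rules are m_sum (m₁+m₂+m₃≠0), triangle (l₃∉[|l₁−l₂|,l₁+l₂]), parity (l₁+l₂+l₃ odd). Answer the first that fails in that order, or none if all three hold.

Σmᵢ = 0  ✓
l₃∈[|l₁−l₂|,l₁+l₂]=[2,6], have l₃=4  ✓
Σlᵢ = 10 ⇒ even  ✓

none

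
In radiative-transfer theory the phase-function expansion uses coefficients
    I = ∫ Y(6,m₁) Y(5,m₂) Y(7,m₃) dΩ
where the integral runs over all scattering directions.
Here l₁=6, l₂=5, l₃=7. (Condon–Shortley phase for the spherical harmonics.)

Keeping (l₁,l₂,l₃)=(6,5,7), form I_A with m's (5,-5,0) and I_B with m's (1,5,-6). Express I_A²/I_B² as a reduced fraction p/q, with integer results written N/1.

7/26

l's match ⇒ only the (l;m) 3-j factors differ between A and B.
A: triangle coeff Δ(6,5,7) = 1/174594420; Σ_t [0,0]: t=0:+1/87091200 = 1/87091200; (3j)²=35/12597 [(6 5 7; 5 -5 0)], sign=-1
B: triangle coeff Δ(6,5,7) = 1/174594420; Σ_t [4,4]: t=4:+1/87091200 = 1/87091200; (3j)²=10/969 [(6 5 7; 1 5 -6)], sign=-1
I_A²/I_B² = (35/12597)/(10/969) = 7/26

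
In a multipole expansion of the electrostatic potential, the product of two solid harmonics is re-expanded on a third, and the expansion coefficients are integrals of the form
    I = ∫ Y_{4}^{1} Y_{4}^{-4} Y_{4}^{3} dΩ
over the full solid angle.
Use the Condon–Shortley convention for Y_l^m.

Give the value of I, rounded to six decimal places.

Rules hold: Σm=0, L=12 even, 0≤4≤8.
N = 9·9·9 = 729
Δ = 4!·4!·4!/13! = 1/450450
Racah Σ t=0..4: t=0:+1/13824 t=1:−1/216 t=2:+1/64 t=3:−1/216 t=4:+1/13824 = 5/768
⇒ 3j(4 4 4; 0 0 0)² = 18/1001, sgn +1
Racah Σ t=0..0: t=0:+1/3456 = 1/3456
⇒ 3j(4 4 4; 1 -4 3)² = 35/1287, sgn -1
4πI² = N·(3j₀)²·(3jₘ)² = 7290/20449
I = -1·√(0.356497/4π) = -0.16843130

-0.168431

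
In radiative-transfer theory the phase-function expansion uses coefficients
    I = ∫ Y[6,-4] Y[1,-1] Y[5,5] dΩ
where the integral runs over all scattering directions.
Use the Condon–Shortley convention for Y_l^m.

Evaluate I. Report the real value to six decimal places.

m-sum 0 ✓  L=12 even ✓  5≤5≤7 ✓
Π(2lᵢ+1) = 13×3×11 = 429
triangle coeff Δ(6,1,5) = 1/858
Σ_t [1,1]: t=1:−1/14400 = -1/14400
(3j)²=6/143 [(6 1 5; 0 0 0)], sign=+1
Σ_t [0,0]: t=0:+1/7257600 = 1/7257600
(3j)²=1/858 [(6 1 5; -4 -1 5)], sign=+1
⇒ 4πI² = 3/143
I = (+1)√(3/143/(4π)) = 0.04085899

0.040859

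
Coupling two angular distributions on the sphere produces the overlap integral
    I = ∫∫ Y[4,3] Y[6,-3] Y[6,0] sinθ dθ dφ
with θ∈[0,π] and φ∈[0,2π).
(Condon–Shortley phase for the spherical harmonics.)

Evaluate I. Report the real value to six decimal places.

0.109740

Checks pass: Σm=0; 16 even; l₃=6∈[2,10].
(2·4+1)(2·6+1)(2·6+1) = 1521
Δ: 4! 4! 8! / 17! → 1/15315300
sum: t=0:+1/829440 t=1:−1/25920 t=2:+1/9216 t=3:−1/25920 t=4:+1/829440 = 7/207360
3j²(4 6 6; 0 0 0) = Δ·Π!·Σ² = 28/2431  (sign +1)
sum: t=0:+1/103680 t=1:−1/207360 = 1/207360
3j²(4 6 6; 3 -3 0) = Δ·Π!·Σ² = 21/2431  (sign +1)
combine: 4πI² = 1521·28/2431·21/2431 = 5292/34969
take √, sign +1: I = 0.10973960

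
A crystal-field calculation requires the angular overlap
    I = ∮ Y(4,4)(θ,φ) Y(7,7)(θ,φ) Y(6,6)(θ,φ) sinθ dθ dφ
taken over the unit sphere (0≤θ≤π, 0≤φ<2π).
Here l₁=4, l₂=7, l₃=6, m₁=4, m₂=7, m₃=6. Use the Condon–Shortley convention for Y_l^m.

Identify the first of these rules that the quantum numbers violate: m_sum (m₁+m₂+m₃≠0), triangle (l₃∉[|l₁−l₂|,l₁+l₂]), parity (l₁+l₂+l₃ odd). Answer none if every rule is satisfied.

m_sum

Σmᵢ = 17  ✗
l₃∈[|l₁−l₂|,l₁+l₂]=[3,11], have l₃=6
Σlᵢ = 17 ⇒ odd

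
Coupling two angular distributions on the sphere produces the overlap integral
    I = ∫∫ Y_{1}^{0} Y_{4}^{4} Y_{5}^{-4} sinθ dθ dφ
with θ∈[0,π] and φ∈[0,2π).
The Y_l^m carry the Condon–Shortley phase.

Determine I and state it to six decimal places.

Rules hold: Σm=0, L=10 even, 3≤5≤5.
N = 3·9·11 = 297
Δ = 0!·2!·8!/11! = 1/495
Racah Σ t=0..0: t=0:+1/576 = 1/576
⇒ 3j(1 4 5; 0 0 0)² = 5/99, sgn -1
Racah Σ t=0..0: t=0:+1/40320 = 1/40320
⇒ 3j(1 4 5; 0 4 -4)² = 1/55, sgn -1
4πI² = N·(3j₀)²·(3jₘ)² = 3/11
I = +1·√(0.272727/4π) = 0.14731920

0.147319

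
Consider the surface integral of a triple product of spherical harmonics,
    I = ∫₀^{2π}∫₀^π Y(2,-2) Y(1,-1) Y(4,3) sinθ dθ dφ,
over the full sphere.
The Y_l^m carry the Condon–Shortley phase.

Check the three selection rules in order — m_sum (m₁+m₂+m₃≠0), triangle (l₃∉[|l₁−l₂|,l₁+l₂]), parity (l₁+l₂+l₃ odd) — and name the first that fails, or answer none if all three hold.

azimuthal sum: -2 − 1 + 3 = 0  ✓
1 ≤ 4 ≤ 3 (triangle on l)  ✗
L = 2 + 1 + 4 = 7 (odd)

triangle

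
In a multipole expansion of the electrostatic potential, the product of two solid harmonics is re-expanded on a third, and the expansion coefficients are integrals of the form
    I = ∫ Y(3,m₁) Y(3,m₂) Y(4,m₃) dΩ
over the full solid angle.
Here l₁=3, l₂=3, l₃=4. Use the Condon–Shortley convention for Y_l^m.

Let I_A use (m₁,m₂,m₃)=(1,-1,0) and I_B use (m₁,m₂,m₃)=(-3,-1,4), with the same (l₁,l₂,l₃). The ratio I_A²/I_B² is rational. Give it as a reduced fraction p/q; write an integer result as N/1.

Shared (l₁,l₂,l₃)=(3,3,4): N and (l;000)² cancel in I_A²/I_B².
A: Δ = 2!·4!·4!/11! = 1/34650; Racah Σ t=0..2: t=0:+1/32 t=1:−1/36 t=2:+1/1152 = 5/1152; ⇒ 3j(3 3 4; 1 -1 0)² = 1/1386, sgn +1
B: Δ = 2!·4!·4!/11! = 1/34650; Racah Σ t=2..2: t=2:+1/1152 = 1/1152; ⇒ 3j(3 3 4; -3 -1 4)² = 1/33, sgn +1
I_A²/I_B² = (1/1386)/(1/33) = 1/42

1/42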